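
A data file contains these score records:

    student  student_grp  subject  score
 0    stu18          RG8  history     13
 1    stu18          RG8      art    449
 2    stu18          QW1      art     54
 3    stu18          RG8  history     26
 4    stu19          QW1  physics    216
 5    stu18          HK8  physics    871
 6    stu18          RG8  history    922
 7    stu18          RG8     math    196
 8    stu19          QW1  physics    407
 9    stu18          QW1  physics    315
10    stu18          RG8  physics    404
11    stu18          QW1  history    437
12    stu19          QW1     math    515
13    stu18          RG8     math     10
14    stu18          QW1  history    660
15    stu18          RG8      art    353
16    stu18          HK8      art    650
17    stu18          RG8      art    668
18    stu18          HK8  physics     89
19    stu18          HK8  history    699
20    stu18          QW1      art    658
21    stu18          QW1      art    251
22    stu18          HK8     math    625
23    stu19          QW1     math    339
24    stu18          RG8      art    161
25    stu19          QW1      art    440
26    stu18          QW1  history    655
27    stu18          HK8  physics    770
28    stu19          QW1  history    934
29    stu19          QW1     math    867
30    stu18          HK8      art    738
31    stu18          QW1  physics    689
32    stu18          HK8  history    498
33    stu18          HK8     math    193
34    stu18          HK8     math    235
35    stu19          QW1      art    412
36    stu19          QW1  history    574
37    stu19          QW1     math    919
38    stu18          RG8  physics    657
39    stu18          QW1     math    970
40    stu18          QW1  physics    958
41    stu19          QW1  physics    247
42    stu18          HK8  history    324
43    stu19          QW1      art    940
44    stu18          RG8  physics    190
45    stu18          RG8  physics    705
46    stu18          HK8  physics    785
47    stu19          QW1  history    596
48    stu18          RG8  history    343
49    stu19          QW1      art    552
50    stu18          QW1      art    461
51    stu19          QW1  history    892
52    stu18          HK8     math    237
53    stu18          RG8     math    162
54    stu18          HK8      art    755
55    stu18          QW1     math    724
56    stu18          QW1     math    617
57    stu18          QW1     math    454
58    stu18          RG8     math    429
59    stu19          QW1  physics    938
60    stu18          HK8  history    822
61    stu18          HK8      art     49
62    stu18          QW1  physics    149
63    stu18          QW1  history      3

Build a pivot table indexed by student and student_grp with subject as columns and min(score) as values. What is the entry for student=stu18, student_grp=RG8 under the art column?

Rows with student=stu18, student_grp=RG8 and subject=art: score values are 449, 353, 668, 161.
min(449, 353, 668, 161) = 161.

161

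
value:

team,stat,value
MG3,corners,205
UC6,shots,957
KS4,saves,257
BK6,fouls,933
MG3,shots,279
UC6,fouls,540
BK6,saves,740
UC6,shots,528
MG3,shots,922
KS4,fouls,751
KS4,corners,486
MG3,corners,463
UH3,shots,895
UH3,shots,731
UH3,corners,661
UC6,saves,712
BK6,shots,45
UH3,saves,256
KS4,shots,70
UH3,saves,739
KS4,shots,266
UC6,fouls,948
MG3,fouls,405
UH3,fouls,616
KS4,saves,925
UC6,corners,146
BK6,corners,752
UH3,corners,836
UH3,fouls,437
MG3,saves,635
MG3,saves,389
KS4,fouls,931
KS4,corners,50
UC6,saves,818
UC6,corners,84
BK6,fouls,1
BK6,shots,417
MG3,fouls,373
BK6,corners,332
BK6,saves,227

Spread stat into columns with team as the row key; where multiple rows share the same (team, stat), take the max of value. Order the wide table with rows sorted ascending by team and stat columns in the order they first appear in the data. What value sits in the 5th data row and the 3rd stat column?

With rows sorted ascending by team, row 5 is team=UH3. stat columns in first-appearance order: corners, shots, saves, fouls; column 3 is saves.
Long rows with team=UH3, stat=saves: max(256, 739) = 739.

739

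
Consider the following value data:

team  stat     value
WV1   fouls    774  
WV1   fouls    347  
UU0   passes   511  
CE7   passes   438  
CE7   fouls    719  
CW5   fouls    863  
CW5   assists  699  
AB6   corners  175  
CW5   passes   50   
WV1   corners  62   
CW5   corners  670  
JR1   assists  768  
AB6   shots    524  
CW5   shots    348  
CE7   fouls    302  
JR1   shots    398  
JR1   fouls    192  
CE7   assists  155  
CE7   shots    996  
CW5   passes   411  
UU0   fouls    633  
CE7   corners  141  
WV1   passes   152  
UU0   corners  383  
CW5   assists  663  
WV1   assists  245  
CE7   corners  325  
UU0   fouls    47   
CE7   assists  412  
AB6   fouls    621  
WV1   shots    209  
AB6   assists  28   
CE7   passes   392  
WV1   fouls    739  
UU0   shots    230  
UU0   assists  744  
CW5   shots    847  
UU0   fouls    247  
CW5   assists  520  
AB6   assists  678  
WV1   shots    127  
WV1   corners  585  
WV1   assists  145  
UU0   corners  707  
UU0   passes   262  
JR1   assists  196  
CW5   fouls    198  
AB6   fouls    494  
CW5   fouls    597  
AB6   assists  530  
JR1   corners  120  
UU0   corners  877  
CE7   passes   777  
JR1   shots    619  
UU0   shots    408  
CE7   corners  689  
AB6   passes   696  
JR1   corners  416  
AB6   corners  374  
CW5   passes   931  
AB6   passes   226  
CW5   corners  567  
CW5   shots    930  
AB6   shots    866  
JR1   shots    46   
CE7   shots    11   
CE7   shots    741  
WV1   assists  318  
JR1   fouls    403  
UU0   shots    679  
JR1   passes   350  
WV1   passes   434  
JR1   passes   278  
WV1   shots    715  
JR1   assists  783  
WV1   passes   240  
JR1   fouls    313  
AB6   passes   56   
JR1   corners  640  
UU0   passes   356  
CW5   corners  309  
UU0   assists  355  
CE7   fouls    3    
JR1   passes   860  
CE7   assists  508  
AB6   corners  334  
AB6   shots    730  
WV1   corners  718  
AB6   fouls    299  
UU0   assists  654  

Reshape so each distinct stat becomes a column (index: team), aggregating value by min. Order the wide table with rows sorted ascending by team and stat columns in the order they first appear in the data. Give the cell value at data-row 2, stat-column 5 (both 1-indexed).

11

With rows sorted ascending by team, row 2 is team=CE7. stat columns in first-appearance order: fouls, passes, assists, corners, shots; column 5 is shots.
Long rows with team=CE7, stat=shots: min(996, 11, 741) = 11.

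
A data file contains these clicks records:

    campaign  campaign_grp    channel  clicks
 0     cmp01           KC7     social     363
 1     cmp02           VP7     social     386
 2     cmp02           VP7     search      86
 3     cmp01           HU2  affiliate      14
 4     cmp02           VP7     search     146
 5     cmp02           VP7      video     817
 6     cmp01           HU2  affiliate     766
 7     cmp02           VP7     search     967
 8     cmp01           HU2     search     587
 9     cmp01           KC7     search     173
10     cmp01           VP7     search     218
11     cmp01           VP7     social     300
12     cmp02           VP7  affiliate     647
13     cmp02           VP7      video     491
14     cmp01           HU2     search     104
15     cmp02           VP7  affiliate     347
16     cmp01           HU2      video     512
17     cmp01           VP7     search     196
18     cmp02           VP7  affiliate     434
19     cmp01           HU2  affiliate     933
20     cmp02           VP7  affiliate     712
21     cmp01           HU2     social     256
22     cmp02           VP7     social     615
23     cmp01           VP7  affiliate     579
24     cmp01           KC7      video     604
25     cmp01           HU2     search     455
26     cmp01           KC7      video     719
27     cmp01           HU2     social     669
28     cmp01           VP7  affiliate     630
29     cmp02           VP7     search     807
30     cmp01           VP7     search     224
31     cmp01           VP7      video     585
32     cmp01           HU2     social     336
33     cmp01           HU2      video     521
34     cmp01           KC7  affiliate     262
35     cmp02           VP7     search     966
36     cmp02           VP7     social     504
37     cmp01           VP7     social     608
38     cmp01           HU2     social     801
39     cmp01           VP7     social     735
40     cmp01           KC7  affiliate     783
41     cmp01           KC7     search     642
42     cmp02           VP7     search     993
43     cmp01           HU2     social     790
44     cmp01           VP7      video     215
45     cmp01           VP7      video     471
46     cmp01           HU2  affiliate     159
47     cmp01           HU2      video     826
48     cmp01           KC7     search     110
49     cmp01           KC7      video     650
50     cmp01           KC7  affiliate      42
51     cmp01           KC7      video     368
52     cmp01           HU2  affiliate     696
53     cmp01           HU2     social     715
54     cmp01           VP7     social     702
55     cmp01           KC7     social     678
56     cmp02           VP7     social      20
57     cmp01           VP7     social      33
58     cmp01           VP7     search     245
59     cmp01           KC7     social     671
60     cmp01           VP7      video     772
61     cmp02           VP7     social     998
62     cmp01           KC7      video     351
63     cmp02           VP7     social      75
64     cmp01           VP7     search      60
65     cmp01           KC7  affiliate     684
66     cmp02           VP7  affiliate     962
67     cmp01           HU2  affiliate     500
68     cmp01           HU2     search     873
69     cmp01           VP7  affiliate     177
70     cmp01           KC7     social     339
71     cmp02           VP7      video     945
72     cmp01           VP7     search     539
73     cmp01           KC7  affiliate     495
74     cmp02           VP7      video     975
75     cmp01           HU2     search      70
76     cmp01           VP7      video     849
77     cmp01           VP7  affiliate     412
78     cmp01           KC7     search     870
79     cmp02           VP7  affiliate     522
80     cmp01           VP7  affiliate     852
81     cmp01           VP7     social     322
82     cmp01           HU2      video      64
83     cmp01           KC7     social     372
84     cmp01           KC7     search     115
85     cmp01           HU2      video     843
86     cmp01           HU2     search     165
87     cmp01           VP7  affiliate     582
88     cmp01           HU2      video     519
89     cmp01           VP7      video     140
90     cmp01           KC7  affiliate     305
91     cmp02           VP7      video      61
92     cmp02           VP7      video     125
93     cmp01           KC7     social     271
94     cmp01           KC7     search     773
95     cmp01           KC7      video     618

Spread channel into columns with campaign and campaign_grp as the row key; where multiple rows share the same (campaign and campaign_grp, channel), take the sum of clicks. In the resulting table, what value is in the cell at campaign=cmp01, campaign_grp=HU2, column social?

3567

Rows with campaign=cmp01, campaign_grp=HU2 and channel=social: clicks values are 256, 669, 336, 801, 790, 715.
256 + 669 + 336 + 801 + 790 + 715 = 3567.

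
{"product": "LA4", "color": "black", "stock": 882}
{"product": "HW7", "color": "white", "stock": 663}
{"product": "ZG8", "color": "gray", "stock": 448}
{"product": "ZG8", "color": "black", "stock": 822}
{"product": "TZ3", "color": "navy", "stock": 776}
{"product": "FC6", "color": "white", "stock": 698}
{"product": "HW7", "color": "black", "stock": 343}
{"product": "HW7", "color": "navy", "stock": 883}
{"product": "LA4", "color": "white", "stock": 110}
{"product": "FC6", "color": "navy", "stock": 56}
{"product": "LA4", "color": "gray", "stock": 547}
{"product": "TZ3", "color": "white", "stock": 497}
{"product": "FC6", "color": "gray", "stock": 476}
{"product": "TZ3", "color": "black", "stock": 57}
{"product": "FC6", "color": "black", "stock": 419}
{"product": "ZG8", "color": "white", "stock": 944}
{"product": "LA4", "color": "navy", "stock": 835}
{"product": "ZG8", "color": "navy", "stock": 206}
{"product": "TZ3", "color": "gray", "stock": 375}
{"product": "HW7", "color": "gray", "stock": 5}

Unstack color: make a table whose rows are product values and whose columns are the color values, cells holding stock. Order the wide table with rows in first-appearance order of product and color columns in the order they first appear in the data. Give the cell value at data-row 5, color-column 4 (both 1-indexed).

56

With rows in first-appearance order of product, row 5 is product=FC6. color columns in first-appearance order: black, white, gray, navy; column 4 is navy.
Long rows with product=FC6, color=navy: stock = 56.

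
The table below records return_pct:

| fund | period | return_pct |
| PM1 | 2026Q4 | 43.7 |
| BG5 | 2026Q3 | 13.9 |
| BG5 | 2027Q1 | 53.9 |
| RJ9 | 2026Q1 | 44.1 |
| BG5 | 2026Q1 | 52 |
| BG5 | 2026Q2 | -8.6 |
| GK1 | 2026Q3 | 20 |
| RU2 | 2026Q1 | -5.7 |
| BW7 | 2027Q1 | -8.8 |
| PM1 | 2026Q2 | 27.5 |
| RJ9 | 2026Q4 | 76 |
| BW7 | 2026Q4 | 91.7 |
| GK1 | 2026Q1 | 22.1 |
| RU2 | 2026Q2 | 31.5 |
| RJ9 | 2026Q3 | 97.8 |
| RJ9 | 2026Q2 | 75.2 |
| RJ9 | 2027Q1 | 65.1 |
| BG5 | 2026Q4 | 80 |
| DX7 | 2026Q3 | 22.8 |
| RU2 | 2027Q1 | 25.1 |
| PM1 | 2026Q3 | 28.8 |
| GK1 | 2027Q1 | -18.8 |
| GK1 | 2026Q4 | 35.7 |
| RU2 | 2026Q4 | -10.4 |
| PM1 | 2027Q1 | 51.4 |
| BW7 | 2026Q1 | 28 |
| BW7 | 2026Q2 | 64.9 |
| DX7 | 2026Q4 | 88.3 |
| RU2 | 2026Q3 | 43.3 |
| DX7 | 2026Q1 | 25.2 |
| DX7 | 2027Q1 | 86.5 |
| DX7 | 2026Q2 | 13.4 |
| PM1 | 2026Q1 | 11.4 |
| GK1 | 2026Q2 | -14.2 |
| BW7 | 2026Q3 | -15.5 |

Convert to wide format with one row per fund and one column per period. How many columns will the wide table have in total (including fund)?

6

1 column for fund plus 5 distinct period values → 6 columns.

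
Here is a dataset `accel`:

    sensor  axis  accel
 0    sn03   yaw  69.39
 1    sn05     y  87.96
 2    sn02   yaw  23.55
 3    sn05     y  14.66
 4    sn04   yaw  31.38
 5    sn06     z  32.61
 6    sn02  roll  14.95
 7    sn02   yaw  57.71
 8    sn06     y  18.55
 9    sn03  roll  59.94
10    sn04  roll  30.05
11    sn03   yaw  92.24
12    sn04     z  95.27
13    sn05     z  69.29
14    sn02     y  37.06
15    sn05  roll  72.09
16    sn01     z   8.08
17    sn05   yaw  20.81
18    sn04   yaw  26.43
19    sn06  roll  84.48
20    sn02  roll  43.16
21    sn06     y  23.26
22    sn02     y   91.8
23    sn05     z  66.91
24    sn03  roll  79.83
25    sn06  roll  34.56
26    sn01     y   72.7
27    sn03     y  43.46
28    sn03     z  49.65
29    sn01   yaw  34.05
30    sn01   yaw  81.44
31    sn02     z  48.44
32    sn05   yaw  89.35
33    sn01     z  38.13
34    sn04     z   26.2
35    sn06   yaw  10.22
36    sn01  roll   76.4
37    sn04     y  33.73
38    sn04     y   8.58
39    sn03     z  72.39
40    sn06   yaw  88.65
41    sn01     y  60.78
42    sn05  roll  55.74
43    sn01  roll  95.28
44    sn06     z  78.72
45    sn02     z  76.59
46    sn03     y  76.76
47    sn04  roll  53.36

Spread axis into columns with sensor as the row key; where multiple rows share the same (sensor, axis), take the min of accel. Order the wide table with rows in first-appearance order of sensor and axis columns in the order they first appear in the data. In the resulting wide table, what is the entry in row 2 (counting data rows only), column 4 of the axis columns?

55.74

With rows in first-appearance order of sensor, row 2 is sensor=sn05. axis columns in first-appearance order: yaw, y, z, roll; column 4 is roll.
Long rows with sensor=sn05, axis=roll: min(72.09, 55.74) = 55.74.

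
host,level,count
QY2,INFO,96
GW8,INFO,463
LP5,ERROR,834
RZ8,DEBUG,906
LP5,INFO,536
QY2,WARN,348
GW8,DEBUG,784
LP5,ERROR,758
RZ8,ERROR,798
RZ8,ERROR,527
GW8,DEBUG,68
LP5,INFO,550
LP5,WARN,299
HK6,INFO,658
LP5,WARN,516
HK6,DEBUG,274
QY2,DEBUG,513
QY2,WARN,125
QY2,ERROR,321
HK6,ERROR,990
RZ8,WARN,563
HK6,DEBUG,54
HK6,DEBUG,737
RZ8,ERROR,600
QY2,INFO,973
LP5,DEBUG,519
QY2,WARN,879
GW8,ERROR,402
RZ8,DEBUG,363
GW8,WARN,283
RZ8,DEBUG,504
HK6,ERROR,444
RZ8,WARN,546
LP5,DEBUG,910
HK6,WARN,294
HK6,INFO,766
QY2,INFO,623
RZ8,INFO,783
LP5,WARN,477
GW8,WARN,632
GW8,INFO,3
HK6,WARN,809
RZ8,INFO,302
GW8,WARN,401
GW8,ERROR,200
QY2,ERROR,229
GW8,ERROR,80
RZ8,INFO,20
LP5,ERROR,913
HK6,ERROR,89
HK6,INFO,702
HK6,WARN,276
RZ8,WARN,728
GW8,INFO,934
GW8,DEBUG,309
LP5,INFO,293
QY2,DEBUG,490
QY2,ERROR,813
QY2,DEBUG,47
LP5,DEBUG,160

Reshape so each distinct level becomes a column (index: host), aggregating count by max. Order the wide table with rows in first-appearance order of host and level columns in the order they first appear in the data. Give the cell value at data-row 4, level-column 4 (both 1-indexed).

With rows in first-appearance order of host, row 4 is host=RZ8. level columns in first-appearance order: INFO, ERROR, DEBUG, WARN; column 4 is WARN.
Long rows with host=RZ8, level=WARN: max(563, 546, 728) = 728.

728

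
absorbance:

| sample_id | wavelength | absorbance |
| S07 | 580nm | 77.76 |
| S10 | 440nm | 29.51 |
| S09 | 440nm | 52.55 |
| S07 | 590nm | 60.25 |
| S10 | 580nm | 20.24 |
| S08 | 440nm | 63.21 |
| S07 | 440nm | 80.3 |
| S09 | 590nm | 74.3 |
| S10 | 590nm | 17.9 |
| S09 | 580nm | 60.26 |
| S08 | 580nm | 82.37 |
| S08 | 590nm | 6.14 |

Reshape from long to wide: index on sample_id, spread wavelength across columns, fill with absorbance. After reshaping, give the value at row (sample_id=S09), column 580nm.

Wide layout: rows indexed by sample_id, columns are the 3 distinct wavelength values (580nm, 440nm, 590nm).
Cell (sample_id=S09, wavelength=580nm) draws from the long row where sample_id=S09 and wavelength=580nm, which has absorbance=60.26.

60.26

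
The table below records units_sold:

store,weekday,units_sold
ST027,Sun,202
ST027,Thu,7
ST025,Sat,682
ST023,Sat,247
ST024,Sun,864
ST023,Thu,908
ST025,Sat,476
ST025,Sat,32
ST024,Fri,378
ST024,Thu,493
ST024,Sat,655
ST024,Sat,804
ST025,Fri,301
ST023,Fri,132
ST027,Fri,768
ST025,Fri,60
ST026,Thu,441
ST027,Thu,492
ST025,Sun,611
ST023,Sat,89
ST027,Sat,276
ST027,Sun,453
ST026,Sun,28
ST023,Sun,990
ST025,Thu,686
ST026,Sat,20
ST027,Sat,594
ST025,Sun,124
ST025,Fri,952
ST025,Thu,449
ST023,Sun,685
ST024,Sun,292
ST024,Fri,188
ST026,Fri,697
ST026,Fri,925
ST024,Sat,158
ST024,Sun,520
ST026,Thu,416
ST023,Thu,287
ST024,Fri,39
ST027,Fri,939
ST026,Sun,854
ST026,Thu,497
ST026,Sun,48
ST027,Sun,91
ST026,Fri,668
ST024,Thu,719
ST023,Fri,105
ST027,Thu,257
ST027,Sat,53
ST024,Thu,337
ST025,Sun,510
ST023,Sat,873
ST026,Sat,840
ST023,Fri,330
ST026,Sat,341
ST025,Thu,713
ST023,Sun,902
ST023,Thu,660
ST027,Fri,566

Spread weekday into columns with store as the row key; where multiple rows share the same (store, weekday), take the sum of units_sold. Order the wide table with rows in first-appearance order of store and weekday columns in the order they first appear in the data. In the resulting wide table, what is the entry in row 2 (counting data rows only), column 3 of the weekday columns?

1190

With rows in first-appearance order of store, row 2 is store=ST025. weekday columns in first-appearance order: Sun, Thu, Sat, Fri; column 3 is Sat.
Long rows with store=ST025, weekday=Sat: 682 + 476 + 32 = 1190.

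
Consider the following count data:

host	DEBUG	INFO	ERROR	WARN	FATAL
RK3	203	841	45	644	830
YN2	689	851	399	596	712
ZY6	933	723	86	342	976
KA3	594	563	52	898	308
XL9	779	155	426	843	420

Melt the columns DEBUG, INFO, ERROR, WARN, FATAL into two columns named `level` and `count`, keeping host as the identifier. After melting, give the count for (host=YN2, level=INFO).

Unpivoting turns each (host, wide-column) pair into one long row.
The wide cell at row YN2, column INFO holds 851, so the long row (YN2, INFO) has count=851.

851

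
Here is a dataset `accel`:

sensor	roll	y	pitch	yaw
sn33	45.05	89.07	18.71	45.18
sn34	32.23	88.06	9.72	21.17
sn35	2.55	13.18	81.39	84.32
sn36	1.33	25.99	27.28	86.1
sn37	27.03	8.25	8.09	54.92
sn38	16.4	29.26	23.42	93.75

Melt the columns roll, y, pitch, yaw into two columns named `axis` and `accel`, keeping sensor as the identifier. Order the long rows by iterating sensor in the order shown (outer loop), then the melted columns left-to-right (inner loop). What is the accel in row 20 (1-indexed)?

54.92

24 rows total (6 × 4). Row 20: index ⌊(20-1)/4⌋ = 4 into sensor → sn37; (20-1) mod 4 = 3 into the melted columns → yaw.
So row 20 is (sn37, yaw, 54.92); accel = 54.92.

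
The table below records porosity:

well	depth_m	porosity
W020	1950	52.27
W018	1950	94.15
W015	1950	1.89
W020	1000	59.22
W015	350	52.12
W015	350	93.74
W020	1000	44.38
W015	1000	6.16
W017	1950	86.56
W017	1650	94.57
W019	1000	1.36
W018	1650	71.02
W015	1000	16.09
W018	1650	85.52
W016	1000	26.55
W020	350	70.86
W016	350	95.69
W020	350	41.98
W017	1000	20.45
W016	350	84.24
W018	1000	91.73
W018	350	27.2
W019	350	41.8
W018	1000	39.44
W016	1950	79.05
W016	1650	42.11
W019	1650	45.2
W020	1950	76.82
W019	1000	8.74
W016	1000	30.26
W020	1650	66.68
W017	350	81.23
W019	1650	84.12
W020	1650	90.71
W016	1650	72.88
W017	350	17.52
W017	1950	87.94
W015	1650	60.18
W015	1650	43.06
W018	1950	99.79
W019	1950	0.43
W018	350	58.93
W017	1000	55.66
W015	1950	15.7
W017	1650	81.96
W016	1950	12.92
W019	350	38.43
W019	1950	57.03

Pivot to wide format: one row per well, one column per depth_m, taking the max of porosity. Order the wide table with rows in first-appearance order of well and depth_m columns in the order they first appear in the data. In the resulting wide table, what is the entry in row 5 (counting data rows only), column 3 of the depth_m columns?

41.8

With rows in first-appearance order of well, row 5 is well=W019. depth_m columns in first-appearance order: 1950, 1000, 350, 1650; column 3 is 350.
Long rows with well=W019, depth_m=350: max(41.8, 38.43) = 41.8.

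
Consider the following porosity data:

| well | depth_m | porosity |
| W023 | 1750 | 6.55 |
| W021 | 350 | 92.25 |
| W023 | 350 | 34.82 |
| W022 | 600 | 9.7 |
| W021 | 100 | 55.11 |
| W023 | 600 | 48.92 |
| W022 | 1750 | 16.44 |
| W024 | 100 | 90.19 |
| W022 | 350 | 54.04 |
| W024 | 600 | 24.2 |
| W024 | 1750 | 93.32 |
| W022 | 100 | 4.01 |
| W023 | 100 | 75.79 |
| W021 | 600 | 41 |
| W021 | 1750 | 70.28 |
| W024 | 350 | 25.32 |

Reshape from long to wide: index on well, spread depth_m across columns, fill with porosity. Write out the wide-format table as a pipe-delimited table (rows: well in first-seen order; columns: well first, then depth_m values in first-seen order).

| well | 1750 | 350 | 600 | 100 |
| W023 | 6.55 | 34.82 | 48.92 | 75.79 |
| W021 | 70.28 | 92.25 | 41 | 55.11 |
| W022 | 16.44 | 54.04 | 9.7 | 4.01 |
| W024 | 93.32 | 25.32 | 24.2 | 90.19 |

Columns: well plus the 4 distinct depth_m values (1750, 350, 600, 100).
For example, row W023 column 1750 takes porosity=6.55 from the long row (W023, 1750).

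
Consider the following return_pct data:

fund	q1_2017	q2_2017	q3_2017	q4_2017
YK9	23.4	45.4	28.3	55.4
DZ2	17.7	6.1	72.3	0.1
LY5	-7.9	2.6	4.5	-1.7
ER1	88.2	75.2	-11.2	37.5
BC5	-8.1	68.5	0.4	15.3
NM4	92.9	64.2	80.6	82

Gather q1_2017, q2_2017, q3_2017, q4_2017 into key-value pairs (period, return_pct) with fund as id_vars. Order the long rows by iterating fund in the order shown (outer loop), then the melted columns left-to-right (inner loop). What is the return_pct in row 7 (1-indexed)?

72.3

24 rows total (6 × 4). Row 7: index ⌊(7-1)/4⌋ = 1 into fund → DZ2; (7-1) mod 4 = 2 into the melted columns → q3_2017.
So row 7 is (DZ2, q3_2017, 72.3); return_pct = 72.3.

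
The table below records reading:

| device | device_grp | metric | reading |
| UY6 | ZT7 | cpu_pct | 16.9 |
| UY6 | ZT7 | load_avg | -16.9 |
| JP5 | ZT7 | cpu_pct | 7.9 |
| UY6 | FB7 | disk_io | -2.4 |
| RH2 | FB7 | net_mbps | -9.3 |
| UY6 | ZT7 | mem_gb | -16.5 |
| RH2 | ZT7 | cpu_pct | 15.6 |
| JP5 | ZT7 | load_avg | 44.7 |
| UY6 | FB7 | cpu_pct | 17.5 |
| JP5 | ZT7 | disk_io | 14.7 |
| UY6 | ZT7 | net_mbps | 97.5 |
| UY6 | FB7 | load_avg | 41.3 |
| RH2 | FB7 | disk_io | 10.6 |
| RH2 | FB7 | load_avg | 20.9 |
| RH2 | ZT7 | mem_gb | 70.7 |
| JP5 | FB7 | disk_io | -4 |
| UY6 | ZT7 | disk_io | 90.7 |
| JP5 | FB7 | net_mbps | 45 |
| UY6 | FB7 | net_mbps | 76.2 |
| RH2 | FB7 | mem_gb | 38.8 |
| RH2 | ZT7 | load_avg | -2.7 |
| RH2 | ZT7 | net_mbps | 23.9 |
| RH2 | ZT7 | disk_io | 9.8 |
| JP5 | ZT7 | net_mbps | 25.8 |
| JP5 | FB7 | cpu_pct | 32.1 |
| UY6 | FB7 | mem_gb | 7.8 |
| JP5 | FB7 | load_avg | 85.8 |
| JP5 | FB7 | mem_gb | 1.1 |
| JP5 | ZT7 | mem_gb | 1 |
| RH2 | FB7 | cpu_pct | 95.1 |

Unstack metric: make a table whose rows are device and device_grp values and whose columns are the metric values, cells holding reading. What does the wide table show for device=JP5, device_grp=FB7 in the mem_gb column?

1.1

Wide layout: rows indexed by device and device_grp, columns are the 5 distinct metric values (cpu_pct, load_avg, disk_io, net_mbps, mem_gb).
Cell (device=JP5, device_grp=FB7, metric=mem_gb) draws from the long row where device=JP5, device_grp=FB7 and metric=mem_gb, which has reading=1.1.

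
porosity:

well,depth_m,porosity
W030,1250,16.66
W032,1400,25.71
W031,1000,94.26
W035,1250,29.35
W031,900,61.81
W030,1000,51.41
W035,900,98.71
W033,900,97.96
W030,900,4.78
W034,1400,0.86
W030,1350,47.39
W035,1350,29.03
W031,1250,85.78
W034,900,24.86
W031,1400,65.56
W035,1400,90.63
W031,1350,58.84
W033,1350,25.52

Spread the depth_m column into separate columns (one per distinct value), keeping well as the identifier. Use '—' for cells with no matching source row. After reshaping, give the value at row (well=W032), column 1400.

25.71

The long row with well=W032, depth_m=1400 has porosity=25.71.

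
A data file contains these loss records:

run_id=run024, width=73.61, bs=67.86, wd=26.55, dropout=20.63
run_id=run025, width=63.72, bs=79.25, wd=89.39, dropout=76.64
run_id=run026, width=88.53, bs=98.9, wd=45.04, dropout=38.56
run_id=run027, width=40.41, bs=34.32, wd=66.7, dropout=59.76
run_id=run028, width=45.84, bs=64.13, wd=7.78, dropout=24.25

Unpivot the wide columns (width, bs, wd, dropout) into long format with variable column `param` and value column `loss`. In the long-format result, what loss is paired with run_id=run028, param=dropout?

Unpivoting turns each (run_id, wide-column) pair into one long row.
The wide cell at row run028, column dropout holds 24.25, so the long row (run028, dropout) has loss=24.25.

24.25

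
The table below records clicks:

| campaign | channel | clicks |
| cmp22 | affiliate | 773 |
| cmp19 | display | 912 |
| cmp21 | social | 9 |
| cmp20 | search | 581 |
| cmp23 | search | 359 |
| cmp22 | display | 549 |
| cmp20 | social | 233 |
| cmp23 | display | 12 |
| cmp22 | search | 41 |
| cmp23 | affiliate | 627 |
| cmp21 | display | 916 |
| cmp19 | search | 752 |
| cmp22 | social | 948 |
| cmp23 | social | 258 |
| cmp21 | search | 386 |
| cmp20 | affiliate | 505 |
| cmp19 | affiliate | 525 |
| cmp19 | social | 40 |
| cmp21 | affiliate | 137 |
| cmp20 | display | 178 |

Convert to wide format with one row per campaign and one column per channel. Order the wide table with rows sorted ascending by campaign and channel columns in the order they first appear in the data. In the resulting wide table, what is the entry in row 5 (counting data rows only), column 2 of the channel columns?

With rows sorted ascending by campaign, row 5 is campaign=cmp23. channel columns in first-appearance order: affiliate, display, social, search; column 2 is display.
Long rows with campaign=cmp23, channel=display: clicks = 12.

12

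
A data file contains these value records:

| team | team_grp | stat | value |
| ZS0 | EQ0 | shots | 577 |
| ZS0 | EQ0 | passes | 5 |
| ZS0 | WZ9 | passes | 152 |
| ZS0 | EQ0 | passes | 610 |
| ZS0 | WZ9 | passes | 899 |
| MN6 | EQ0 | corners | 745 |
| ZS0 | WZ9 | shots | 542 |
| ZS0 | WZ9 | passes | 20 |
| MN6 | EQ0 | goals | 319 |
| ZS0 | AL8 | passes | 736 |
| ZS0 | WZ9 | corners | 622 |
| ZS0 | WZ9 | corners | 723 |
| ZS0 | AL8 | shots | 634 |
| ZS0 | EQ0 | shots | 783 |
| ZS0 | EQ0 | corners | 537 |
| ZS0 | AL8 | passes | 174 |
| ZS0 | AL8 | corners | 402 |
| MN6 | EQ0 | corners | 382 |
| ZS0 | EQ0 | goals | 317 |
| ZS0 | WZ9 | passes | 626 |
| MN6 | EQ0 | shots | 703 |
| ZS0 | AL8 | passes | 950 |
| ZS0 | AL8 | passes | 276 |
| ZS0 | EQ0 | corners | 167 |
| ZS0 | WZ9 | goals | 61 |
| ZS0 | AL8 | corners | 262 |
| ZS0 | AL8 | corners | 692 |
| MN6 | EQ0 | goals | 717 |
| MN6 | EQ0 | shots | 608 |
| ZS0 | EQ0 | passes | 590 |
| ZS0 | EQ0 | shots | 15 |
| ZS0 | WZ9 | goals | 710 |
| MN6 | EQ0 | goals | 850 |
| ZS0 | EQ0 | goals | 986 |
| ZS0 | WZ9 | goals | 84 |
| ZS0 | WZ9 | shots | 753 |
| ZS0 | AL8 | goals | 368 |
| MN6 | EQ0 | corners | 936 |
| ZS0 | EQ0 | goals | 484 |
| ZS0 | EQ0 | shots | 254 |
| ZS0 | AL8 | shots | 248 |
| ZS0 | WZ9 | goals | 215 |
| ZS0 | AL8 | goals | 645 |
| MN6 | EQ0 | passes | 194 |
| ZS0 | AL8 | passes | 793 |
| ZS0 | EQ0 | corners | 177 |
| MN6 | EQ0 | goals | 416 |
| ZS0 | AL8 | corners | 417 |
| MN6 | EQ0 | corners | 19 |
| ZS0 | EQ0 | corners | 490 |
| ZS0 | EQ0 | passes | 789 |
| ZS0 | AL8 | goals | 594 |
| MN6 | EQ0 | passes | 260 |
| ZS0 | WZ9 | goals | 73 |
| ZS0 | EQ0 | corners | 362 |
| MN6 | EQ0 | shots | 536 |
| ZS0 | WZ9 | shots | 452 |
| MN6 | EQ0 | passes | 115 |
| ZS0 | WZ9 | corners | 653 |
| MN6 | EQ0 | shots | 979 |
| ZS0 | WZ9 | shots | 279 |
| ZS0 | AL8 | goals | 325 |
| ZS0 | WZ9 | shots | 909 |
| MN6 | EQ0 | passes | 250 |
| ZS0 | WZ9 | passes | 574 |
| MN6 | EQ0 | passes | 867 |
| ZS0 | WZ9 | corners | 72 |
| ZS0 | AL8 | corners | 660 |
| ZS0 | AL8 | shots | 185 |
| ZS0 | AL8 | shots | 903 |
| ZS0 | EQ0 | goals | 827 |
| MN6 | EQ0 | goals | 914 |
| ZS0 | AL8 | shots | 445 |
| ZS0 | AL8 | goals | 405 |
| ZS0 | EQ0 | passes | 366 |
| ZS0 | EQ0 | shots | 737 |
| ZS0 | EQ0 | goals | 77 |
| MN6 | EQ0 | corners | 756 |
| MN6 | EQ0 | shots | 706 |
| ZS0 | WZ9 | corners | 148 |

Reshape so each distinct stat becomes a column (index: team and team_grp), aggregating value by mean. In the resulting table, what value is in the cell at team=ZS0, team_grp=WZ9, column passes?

Rows with team=ZS0, team_grp=WZ9 and stat=passes: value values are 152, 899, 20, 626, 574.
(152 + 899 + 20 + 626 + 574) / 5 = 454.20.

454.20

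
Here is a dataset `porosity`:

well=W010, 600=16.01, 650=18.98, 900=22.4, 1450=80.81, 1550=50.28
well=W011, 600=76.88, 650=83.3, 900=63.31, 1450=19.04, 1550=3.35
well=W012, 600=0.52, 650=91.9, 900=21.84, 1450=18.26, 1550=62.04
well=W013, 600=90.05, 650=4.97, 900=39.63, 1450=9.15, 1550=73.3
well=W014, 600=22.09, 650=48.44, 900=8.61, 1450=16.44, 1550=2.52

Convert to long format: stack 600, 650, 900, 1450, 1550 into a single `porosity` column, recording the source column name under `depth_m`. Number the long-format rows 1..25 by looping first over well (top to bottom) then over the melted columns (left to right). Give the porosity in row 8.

25 rows total (5 × 5). Row 8: index ⌊(8-1)/5⌋ = 1 into well → W011; (8-1) mod 5 = 2 into the melted columns → 900.
So row 8 is (W011, 900, 63.31); porosity = 63.31.

63.31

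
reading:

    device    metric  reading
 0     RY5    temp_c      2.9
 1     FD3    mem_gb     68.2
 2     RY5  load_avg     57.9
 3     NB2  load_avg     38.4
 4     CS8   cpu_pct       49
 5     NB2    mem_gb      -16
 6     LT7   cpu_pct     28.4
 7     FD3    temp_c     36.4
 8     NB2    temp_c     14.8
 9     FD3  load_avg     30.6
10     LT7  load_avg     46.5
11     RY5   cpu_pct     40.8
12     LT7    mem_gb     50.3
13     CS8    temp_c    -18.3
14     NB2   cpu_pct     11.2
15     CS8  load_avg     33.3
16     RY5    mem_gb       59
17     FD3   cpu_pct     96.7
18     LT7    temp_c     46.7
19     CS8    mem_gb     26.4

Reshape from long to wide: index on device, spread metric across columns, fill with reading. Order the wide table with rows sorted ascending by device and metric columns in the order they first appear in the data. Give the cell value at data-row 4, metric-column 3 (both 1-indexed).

With rows sorted ascending by device, row 4 is device=NB2. metric columns in first-appearance order: temp_c, mem_gb, load_avg, cpu_pct; column 3 is load_avg.
Long rows with device=NB2, metric=load_avg: reading = 38.4.

38.4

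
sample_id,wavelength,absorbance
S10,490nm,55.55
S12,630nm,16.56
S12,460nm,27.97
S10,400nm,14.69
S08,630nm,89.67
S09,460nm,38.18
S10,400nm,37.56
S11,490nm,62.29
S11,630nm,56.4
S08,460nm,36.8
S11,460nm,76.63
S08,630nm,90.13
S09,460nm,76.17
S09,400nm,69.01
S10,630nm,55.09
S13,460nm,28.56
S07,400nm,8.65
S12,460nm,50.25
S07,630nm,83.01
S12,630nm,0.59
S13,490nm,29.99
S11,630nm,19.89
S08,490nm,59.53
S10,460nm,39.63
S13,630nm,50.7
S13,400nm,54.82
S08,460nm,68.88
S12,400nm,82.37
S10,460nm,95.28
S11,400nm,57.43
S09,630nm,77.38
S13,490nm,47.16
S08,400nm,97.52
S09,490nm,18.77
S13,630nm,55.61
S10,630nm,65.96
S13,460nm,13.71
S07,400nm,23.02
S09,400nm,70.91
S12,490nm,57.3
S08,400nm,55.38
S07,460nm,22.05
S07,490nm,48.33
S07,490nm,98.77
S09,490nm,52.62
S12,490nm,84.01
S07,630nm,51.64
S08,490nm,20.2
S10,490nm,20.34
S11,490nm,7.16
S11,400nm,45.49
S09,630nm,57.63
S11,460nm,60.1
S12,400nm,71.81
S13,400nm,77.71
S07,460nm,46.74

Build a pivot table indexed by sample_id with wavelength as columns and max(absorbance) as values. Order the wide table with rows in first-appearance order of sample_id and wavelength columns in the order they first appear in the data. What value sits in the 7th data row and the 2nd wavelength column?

With rows in first-appearance order of sample_id, row 7 is sample_id=S07. wavelength columns in first-appearance order: 490nm, 630nm, 460nm, 400nm; column 2 is 630nm.
Long rows with sample_id=S07, wavelength=630nm: max(83.01, 51.64) = 83.01.

83.01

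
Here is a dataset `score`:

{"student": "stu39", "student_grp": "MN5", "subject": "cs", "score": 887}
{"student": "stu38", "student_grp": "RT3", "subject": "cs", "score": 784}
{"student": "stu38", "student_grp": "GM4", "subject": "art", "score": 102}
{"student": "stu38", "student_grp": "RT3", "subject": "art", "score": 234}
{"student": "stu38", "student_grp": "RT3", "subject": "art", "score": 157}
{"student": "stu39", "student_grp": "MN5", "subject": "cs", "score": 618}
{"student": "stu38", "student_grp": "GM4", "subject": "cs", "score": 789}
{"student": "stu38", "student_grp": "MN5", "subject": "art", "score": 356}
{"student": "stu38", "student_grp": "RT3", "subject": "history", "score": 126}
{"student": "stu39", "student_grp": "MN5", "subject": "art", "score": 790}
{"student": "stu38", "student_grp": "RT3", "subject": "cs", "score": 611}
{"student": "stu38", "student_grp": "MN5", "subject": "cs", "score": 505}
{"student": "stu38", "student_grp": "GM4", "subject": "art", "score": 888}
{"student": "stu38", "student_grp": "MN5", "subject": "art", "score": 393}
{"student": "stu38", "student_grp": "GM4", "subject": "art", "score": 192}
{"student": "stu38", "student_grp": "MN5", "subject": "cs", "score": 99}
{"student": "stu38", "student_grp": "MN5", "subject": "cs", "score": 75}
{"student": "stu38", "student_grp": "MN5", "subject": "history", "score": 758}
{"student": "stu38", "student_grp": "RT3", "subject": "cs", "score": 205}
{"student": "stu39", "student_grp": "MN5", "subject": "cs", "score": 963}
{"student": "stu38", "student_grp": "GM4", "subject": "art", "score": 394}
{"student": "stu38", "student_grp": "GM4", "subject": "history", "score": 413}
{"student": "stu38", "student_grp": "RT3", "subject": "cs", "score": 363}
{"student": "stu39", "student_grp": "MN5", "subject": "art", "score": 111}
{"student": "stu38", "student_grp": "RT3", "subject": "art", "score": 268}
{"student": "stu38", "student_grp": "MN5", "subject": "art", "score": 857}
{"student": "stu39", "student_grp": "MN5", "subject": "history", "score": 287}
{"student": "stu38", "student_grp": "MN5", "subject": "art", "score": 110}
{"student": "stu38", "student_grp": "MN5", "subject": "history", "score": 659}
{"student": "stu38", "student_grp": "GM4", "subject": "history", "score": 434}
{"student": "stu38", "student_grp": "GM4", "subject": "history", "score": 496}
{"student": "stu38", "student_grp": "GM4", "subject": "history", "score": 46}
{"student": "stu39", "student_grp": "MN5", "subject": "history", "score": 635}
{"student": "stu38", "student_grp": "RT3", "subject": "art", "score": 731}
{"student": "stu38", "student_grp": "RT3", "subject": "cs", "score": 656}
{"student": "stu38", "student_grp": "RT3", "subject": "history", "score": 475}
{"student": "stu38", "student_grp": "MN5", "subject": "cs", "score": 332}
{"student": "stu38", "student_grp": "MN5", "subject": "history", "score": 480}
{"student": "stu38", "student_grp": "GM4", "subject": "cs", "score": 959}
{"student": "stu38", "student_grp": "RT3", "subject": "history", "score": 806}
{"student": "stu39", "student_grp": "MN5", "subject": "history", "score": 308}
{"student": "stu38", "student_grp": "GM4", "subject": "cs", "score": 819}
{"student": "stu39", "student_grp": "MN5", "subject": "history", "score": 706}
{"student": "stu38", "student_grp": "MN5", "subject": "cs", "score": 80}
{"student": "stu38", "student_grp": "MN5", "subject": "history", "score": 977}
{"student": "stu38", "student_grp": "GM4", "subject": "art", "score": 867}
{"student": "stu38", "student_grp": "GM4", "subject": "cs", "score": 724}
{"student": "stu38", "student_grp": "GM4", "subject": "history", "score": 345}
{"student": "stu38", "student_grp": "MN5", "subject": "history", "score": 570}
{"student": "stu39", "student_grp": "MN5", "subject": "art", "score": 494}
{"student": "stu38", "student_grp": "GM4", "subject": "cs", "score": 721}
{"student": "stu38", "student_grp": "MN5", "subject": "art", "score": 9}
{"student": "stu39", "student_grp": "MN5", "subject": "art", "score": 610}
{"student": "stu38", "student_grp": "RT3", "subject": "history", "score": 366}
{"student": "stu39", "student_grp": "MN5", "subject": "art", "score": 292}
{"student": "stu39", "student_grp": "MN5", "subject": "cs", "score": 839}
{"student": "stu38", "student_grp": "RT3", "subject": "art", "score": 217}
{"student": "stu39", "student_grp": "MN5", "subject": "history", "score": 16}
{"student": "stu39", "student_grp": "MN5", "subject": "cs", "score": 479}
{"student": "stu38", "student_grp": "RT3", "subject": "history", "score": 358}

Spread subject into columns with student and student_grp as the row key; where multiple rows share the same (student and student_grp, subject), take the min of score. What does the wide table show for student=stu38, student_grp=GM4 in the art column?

102

Rows with student=stu38, student_grp=GM4 and subject=art: score values are 102, 888, 192, 394, 867.
min(102, 888, 192, 394, 867) = 102.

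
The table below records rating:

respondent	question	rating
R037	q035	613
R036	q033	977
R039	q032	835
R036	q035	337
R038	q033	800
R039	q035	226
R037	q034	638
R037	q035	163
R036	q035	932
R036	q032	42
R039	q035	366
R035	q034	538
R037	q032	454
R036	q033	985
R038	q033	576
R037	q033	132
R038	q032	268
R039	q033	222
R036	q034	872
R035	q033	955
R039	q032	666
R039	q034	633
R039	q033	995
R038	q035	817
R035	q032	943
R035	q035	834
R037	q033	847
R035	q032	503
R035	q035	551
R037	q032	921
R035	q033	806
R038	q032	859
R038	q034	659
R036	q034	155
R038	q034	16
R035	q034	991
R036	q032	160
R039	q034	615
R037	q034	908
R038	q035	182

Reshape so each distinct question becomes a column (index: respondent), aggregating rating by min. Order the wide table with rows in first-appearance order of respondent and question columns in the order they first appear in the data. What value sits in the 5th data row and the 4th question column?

With rows in first-appearance order of respondent, row 5 is respondent=R035. question columns in first-appearance order: q035, q033, q032, q034; column 4 is q034.
Long rows with respondent=R035, question=q034: min(538, 991) = 538.

538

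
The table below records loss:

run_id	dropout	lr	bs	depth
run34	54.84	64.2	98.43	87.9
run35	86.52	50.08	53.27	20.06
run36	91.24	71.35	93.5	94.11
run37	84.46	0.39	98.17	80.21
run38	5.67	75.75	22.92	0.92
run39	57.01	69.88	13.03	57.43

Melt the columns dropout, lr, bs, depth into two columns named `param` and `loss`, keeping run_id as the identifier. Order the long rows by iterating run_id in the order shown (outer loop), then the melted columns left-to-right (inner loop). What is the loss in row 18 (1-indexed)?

75.75

24 rows total (6 × 4). Row 18: index ⌊(18-1)/4⌋ = 4 into run_id → run38; (18-1) mod 4 = 1 into the melted columns → lr.
So row 18 is (run38, lr, 75.75); loss = 75.75.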